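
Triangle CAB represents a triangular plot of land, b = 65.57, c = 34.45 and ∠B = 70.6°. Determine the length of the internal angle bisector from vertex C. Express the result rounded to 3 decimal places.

t_C ≈ 64.716

Law of sines: sin C = c·sin B/b ≈ 0.49556.
Since b ≥ c, only the acute value applies: ∠C ≈ 29.71°.
Then ∠A = 180° − ∠B − ∠C ≈ 79.69°.
Law of sines gives a = b·sin A/sin B ≈ 68.395.
The bisector from C has length 2·a·b·cos(∠C/2)/(a+b) ≈ 64.716.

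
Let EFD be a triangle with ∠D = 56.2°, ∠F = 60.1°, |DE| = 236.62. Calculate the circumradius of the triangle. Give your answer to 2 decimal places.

R ≈ 136.48

The third angle is ∠E = 180° − ∠F − ∠D = 63.70°.
Law of sines: |FD| = |DE|·sin E/sin F ≈ 244.7.
Law of sines: |EF| = |DE|·sin D/sin F ≈ 226.82.
Circumradius = |DE|/(2 sin F) ≈ 136.48.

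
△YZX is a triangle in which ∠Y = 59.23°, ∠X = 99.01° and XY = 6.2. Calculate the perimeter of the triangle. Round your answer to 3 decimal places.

The third angle is ∠Z = 180° − ∠X − ∠Y = 21.76°.
Law of sines: ZX = XY·sin Y/sin Z ≈ 14.37.
Law of sines: YZ = XY·sin X/sin Z ≈ 16.518.
Semiperimeter s = (14.37+6.2+16.518)/2 = 18.544.
Perimeter = 14.37 + 6.2 + 16.518 = 37.088.

perimeter ≈ 37.088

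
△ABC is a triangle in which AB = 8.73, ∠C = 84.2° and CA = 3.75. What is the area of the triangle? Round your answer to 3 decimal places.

area ≈ 15.430

Law of sines: sin B = CA·sin C/AB ≈ 0.42735.
Since AB ≥ CA, only the acute value applies: ∠B ≈ 25.30°.
Then ∠A = 180° − ∠C − ∠B ≈ 70.50°.
Law of sines gives BC = AB·sin A/sin C ≈ 8.2716.
Area = ½·AB·CA·sin A ≈ 15.43.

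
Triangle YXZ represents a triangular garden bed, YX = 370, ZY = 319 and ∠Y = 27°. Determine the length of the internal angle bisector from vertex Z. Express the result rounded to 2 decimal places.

t_Z ≈ 150.80

By the law of cosines, XZ² = ZY² + YX² − 2·ZY·YX·cos Y = 28330, so XZ ≈ 168.32.
Law of cosines again: cos Z = (XZ² + ZY² − YX²)/(2·XZ·ZY) ≈ -0.06341, so ∠Z ≈ 93.64°.
The bisector from Z has length 2·XZ·ZY·cos(∠Z/2)/(XZ+ZY) ≈ 150.8.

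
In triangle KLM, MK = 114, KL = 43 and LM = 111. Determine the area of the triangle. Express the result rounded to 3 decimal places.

Semiperimeter s = (111 + 114 + 43)/2 = 134.
Heron's formula: area = √(134·23·20·91) ≈ 2368.4.

2368.383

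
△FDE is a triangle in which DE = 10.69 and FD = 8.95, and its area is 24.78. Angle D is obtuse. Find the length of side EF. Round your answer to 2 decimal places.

From area = ½·FD·DE·sin D, we get sin D = 2·area/(FD·DE) ≈ 0.51800.
Taking the obtuse solution, ∠D ≈ 148.80°.
Law of cosines then gives EF ≈ 18.922.

18.92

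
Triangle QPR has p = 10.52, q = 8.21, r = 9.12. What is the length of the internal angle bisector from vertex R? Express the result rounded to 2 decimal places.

8.12

By the law of cosines, cos R = (q² + p² − r²) / (2·q·p) ≈ 0.54939, so ∠R ≈ 56.68°.
The bisector from R has length 2·q·p·cos(∠R/2)/(q+p) ≈ 8.1174.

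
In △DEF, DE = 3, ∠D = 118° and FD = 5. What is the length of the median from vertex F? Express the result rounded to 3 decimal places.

By the law of cosines, EF² = FD² + DE² − 2·FD·DE·cos D = 48.084, so EF ≈ 6.9343.
Median from F: ½√(2·EF² + 2·FD² − DE²) ≈ 5.8559.

m_F ≈ 5.856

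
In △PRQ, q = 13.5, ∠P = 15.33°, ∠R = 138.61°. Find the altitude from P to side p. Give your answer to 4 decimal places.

8.9259

The third angle is ∠Q = 180° − ∠P − ∠R = 26.06°.
Law of sines: p = q·sin P/sin Q ≈ 8.1243.
Law of sines: r = q·sin R/sin Q ≈ 20.318.
Area = ½·q·p·sin R ≈ 36.259.
The altitude from P has length 2·area/p ≈ 8.9259.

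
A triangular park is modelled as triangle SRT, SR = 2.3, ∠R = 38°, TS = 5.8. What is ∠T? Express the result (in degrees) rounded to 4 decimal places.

∠T ≈ 14.1311°

Law of sines: sin T = SR·sin R/TS ≈ 0.24414.
Since TS ≥ SR, only the acute value applies: ∠T ≈ 14.13°.
Then ∠S = 180° − ∠R − ∠T ≈ 127.87°.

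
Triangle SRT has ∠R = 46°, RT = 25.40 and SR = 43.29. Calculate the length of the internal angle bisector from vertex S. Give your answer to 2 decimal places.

34.73

By the law of cosines, TS² = SR² + RT² − 2·SR·RT·cos R = 991.54, so TS ≈ 31.489.
Law of cosines again: cos S = (TS² + SR² − RT²)/(2·TS·SR) ≈ 0.81444, so ∠S ≈ 35.47°.
The bisector from S has length 2·TS·SR·cos(∠S/2)/(TS+SR) ≈ 34.726.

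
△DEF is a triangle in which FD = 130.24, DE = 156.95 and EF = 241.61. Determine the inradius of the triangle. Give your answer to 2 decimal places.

Semiperimeter s = (241.61 + 130.24 + 156.95)/2 = 264.4.
Heron's formula: area = √(264.4·22.79·134.16·107.45) ≈ 9320.
Inradius = area/s = 9320/264.4 ≈ 35.25.

35.25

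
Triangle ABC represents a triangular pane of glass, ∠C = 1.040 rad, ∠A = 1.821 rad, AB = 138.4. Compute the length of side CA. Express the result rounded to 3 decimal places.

The third angle is ∠B = π − ∠C − ∠A = 0.281 rad.
Law of sines: CA = AB·sin B/sin C ≈ 44.441.

44.441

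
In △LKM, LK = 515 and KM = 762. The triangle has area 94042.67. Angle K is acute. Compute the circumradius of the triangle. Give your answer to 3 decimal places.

From area = ½·LK·KM·sin K, we get sin K = 2·area/(LK·KM) ≈ 0.47928.
Taking the acute solution, ∠K ≈ 28.64°.
Law of cosines then gives ML ≈ 396.27.
Circumradius = ML/(2 sin K) ≈ 413.4.

413.397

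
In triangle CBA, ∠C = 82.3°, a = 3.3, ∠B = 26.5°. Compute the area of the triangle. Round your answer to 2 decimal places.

The third angle is ∠A = 180° − ∠C − ∠B = 71.20°.
Law of sines: c = a·sin C/sin A ≈ 3.4545.
Law of sines: b = a·sin B/sin A ≈ 1.5554.
Area = ½·a·c·sin B ≈ 2.5433.

area ≈ 2.54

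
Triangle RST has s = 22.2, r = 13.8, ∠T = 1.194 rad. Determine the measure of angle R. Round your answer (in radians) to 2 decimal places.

By the law of cosines, t² = r² + s² − 2·r·s·cos T = 457.83, so t ≈ 21.397.
Law of cosines again: cos R = (s² + t² − r²)/(2·s·t) ≈ 0.80022, so ∠R ≈ 0.643 rad.

0.64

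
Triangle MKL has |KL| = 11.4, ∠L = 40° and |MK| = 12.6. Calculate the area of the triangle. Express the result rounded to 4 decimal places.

Law of sines: sin M = |KL|·sin L/|MK| ≈ 0.58157.
Since |MK| ≥ |KL|, only the acute value applies: ∠M ≈ 35.56°.
Then ∠K = 180° − ∠L − ∠M ≈ 104.44°.
Law of sines gives |LM| = |MK|·sin K/sin L ≈ 18.983.
Area = ½·|MK|·|KL|·sin K ≈ 69.551.

area ≈ 69.5515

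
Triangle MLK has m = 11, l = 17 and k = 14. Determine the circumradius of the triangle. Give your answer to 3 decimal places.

By the law of cosines, cos M = (l² + k² − m²) / (2·l·k) ≈ 0.76471, so ∠M ≈ 40.12°.
Circumradius = m/(2 sin M) ≈ 8.5353.

8.535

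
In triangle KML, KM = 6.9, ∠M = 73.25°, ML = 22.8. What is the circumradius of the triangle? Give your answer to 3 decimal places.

R ≈ 11.401

By the law of cosines, LK² = KM² + ML² − 2·KM·ML·cos M = 476.77, so LK ≈ 21.835.
Area = ½·KM·ML·sin M ≈ 75.323.
Circumradius = LK/(2 sin M) ≈ 11.401.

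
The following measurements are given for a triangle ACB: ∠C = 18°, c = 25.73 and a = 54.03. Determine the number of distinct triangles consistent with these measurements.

2

a·sin C = 54.03·sin(18°) ≈ 16.7.
Since a sin C < c < a (16.7 < 25.73 < 54.03), two triangles exist.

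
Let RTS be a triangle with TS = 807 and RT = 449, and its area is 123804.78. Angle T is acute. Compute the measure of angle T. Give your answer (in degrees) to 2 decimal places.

From area = ½·RT·TS·sin T, we get sin T = 2·area/(RT·TS) ≈ 0.68336.
Taking the acute solution, ∠T ≈ 43.11°.

∠T ≈ 43.11°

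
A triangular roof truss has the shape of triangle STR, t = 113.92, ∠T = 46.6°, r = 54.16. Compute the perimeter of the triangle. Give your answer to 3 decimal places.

Law of sines: sin R = r·sin T/t ≈ 0.34543.
Since t ≥ r, only the acute value applies: ∠R ≈ 20.21°.
Then ∠S = 180° − ∠T − ∠R ≈ 113.19°.
Law of sines gives s = t·sin S/sin T ≈ 144.12.
Semiperimeter p = (144.12+113.92+54.16)/2 = 156.1.
Perimeter = 144.12 + 113.92 + 54.16 = 312.2.

312.200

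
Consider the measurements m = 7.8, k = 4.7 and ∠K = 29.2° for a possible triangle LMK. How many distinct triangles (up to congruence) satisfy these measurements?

2

m·sin K = 7.8·sin(29.2°) ≈ 3.805.
Since m sin K < k < m (3.805 < 4.7 < 7.8), two triangles exist.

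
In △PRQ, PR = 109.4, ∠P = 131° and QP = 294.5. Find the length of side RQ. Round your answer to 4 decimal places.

375.4635

By the law of cosines, RQ² = QP² + PR² − 2·QP·PR·cos P = 1.4097e+05, so RQ ≈ 375.46.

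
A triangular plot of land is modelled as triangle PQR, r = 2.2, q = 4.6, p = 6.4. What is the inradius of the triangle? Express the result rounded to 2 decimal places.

0.52

Semiperimeter s = (6.4 + 4.6 + 2.2)/2 = 6.6.
Heron's formula: area = √(6.6·0.2·2·4.4) ≈ 3.4082.
Inradius = area/s = 3.4082/6.6 ≈ 0.5164.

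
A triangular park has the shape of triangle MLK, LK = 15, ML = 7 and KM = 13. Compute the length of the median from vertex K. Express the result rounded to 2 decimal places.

m_K ≈ 13.59

Median from K: ½√(2·LK² + 2·KM² − ML²) ≈ 13.592.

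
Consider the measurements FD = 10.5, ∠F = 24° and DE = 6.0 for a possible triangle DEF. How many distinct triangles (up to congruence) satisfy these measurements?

FD·sin F = 10.5·sin(24°) ≈ 4.271.
Since FD sin F < DE < FD (4.271 < 6.0 < 10.5), two triangles exist.

2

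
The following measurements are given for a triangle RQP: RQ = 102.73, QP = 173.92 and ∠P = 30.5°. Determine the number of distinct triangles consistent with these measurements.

2

QP·sin P = 173.92·sin(30.5°) ≈ 88.27.
Since QP sin P < RQ < QP (88.27 < 102.73 < 173.92), two triangles exist.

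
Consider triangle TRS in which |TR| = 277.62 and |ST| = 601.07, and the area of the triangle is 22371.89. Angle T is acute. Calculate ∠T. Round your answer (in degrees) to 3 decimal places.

15.553

From area = ½·|ST|·|TR|·sin T, we get sin T = 2·area/(|ST|·|TR|) ≈ 0.26814.
Taking the acute solution, ∠T ≈ 15.55°.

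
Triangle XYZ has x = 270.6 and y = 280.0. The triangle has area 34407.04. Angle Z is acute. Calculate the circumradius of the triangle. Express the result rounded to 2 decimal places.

From area = ½·x·y·sin Z, we get sin Z = 2·area/(x·y) ≈ 0.90822.
Taking the acute solution, ∠Z ≈ 65.26°.
Law of cosines then gives z ≈ 297.
Circumradius = z/(2 sin Z) ≈ 163.51.

163.51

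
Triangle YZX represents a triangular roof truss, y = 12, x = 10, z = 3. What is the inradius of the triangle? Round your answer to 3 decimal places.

0.975

Semiperimeter s = (12 + 3 + 10)/2 = 12.5.
Heron's formula: area = √(12.5·0.5·9.5·2.5) ≈ 12.183.
Inradius = area/s = 12.183/12.5 ≈ 0.97468.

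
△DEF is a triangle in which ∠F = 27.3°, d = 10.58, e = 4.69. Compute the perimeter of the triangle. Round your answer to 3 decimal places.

By the law of cosines, f² = d² + e² − 2·d·e·cos F = 45.746, so f ≈ 6.7636.
Semiperimeter s = (10.58+4.69+6.7636)/2 = 11.017.
Perimeter = 10.58 + 4.69 + 6.7636 = 22.034.

22.034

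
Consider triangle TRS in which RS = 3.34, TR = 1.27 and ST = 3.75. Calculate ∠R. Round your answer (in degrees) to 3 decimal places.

98.774

By the law of cosines, cos R = (TR² + RS² − ST²) / (2·TR·RS) ≈ -0.15253, so ∠R ≈ 98.77°.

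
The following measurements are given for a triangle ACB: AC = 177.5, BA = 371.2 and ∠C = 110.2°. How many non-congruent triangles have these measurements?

AC·sin C = 177.5·sin(110.2°) ≈ 166.6.
Since ∠C is not acute, a triangle exists only if BA > AC; here BA > AC, so there is exactly one triangle.

1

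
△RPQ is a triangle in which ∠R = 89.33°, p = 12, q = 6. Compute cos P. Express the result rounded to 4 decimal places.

0.4388

By the law of cosines, r² = p² + q² − 2·p·q·cos R = 178.32, so r ≈ 13.354.
Law of cosines again: cos P = (q² + r² − p²)/(2·q·r) ≈ 0.43881, so ∠P ≈ 63.97°.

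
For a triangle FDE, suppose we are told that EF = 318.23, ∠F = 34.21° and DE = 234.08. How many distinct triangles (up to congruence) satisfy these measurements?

2

EF·sin F = 318.23·sin(34.21°) ≈ 178.9.
Since EF sin F < DE < EF (178.9 < 234.08 < 318.23), two triangles exist.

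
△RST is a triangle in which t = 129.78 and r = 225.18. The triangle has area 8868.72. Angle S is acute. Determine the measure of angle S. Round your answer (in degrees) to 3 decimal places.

From area = ½·t·r·sin S, we get sin S = 2·area/(t·r) ≈ 0.60695.
Taking the acute solution, ∠S ≈ 37.37°.

37.369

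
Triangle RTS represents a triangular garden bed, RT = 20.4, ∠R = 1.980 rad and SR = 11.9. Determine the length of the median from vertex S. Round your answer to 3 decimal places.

m_S ≈ 18.500

By the law of cosines, TS² = SR² + RT² − 2·SR·RT·cos R = 750.95, so TS ≈ 27.403.
Median from S: ½√(2·TS² + 2·SR² − RT²) ≈ 18.5.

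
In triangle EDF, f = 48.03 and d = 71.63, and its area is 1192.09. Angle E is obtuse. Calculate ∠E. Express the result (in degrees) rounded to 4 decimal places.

From area = ½·d·f·sin E, we get sin E = 2·area/(d·f) ≈ 0.69300.
Taking the obtuse solution, ∠E ≈ 136.13°.

∠E ≈ 136.1322°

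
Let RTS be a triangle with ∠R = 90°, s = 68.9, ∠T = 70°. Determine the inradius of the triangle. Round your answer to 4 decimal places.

28.3755

The third angle is ∠S = 180° − ∠R − ∠T = 20.00°.
Law of sines: r = s·sin R/sin S ≈ 201.45.
Law of sines: t = s·sin T/sin S ≈ 189.3.
Area = ½·s·r·sin T ≈ 6521.4.
Semiperimeter p = (201.45+189.3+68.9)/2 = 229.83.
Inradius = area/p = 6521.4/229.83 ≈ 28.376.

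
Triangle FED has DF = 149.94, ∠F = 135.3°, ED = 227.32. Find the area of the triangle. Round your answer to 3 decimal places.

Law of sines: sin E = DF·sin F/ED ≈ 0.46396.
Since ED ≥ DF, only the acute value applies: ∠E ≈ 27.64°.
Then ∠D = 180° − ∠F − ∠E ≈ 17.06°.
Law of sines gives FE = ED·sin D/sin F ≈ 94.796.
Area = ½·ED·DF·sin D ≈ 4998.9.

area ≈ 4998.912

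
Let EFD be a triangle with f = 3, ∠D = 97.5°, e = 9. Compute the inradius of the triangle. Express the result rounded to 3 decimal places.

1.225

By the law of cosines, d² = e² + f² − 2·e·f·cos D = 97.048, so d ≈ 9.8513.
Area = ½·e·f·sin D ≈ 13.385.
Semiperimeter s = (9+3+9.8513)/2 = 10.926.
Inradius = area/s = 13.385/10.926 ≈ 1.2251.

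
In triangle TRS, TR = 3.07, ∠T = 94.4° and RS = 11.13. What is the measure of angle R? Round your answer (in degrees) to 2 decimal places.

Law of sines: sin S = TR·sin T/RS ≈ 0.27502.
Since RS ≥ TR, only the acute value applies: ∠S ≈ 15.96°.
Then ∠R = 180° − ∠T − ∠S ≈ 69.64°.

∠R ≈ 69.64°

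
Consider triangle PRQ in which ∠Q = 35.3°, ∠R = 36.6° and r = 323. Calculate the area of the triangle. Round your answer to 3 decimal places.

The third angle is ∠P = 180° − ∠R − ∠Q = 108.10°.
Law of sines: p = r·sin P/sin R ≈ 514.93.
Law of sines: q = r·sin Q/sin R ≈ 313.05.
Area = ½·r·p·sin Q ≈ 48056.

48055.723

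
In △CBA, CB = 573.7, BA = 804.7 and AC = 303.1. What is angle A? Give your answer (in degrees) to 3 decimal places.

∠A ≈ 32.747°

By the law of cosines, cos A = (BA² + AC² − CB²) / (2·BA·AC) ≈ 0.84107, so ∠A ≈ 32.75°.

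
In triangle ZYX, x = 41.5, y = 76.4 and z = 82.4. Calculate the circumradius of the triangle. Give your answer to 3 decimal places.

By the law of cosines, cos Z = (y² + x² − z²) / (2·y·x) ≈ 0.12134, so ∠Z ≈ 83.03°.
Circumradius = z/(2 sin Z) ≈ 41.507.

41.507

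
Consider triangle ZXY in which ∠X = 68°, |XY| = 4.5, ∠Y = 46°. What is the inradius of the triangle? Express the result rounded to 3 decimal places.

1.172

The third angle is ∠Z = 180° − ∠X − ∠Y = 66.00°.
Law of sines: |YZ| = |XY|·sin X/sin Z ≈ 4.5672.
Law of sines: |ZX| = |XY|·sin Y/sin Z ≈ 3.5434.
Area = ½·|XY|·|YZ|·sin Y ≈ 7.392.
Semiperimeter s = (4.5+4.5672+3.5434)/2 = 6.3053.
Inradius = area/s = 7.392/6.3053 ≈ 1.1724.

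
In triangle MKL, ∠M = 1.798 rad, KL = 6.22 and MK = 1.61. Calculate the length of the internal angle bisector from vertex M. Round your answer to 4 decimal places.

1.5601

Law of sines: sin L = MK·sin M/KL ≈ 0.25219.
Since KL ≥ MK, only the acute value applies: ∠L ≈ 0.255 rad.
Then ∠K = π − ∠M − ∠L ≈ 1.089 rad.
Law of sines gives LM = KL·sin K/sin M ≈ 5.6563.
The bisector from M has length 2·LM·MK·cos(∠M/2)/(LM+MK) ≈ 1.5601.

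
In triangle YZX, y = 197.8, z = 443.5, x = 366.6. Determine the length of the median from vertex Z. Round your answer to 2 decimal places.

Median from Z: ½√(2·x² + 2·y² − z²) ≈ 193.87.

193.87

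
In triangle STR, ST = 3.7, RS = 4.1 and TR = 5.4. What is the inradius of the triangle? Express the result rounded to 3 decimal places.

Semiperimeter s = (5.4 + 4.1 + 3.7)/2 = 6.6.
Heron's formula: area = √(6.6·1.2·2.5·2.9) ≈ 7.5776.
Inradius = area/s = 7.5776/6.6 ≈ 1.1481.

1.148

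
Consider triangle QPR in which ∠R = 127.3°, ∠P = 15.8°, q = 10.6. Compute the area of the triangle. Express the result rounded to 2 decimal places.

area ≈ 20.27

The third angle is ∠Q = 180° − ∠P − ∠R = 36.90°.
Law of sines: p = q·sin P/sin Q ≈ 4.8069.
Law of sines: r = q·sin R/sin Q ≈ 14.044.
Area = ½·q·p·sin R ≈ 20.266.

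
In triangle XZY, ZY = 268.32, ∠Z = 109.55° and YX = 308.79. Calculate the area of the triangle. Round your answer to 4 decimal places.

Law of sines: sin X = ZY·sin Z/YX ≈ 0.81885.
Since YX ≥ ZY, only the acute value applies: ∠X ≈ 54.97°.
Then ∠Y = 180° − ∠Z − ∠X ≈ 15.48°.
Law of sines gives XZ = YX·sin Y/sin Z ≈ 87.462.
Area = ½·YX·ZY·sin Y ≈ 11057.

area ≈ 11057.4436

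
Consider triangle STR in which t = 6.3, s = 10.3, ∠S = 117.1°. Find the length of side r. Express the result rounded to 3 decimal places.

Law of sines: sin T = t·sin S/s ≈ 0.54450.
Since s ≥ t, only the acute value applies: ∠T ≈ 32.99°.
Then ∠R = 180° − ∠S − ∠T ≈ 29.91°.
Law of sines gives r = s·sin R/sin S ≈ 5.7693.

5.769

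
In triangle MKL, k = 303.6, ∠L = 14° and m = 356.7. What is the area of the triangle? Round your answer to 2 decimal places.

Area = ½·m·k·sin L ≈ 13099.

area ≈ 13099.36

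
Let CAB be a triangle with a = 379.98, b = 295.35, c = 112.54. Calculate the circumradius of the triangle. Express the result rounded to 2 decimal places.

By the law of cosines, cos C = (a² + b² − c²) / (2·a·b) ≈ 0.97548, so ∠C ≈ 12.71°.
Circumradius = c/(2 sin C) ≈ 255.68.

255.68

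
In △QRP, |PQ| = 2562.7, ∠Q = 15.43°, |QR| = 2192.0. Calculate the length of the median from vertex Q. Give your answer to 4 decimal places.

By the law of cosines, |RP|² = |PQ|² + |QR|² − 2·|PQ|·|QR|·cos Q = 5.4237e+05, so |RP| ≈ 736.45.
Median from Q: ½√(2·|PQ|² + 2·|QR|² − |RP|²) ≈ 2356.

2355.9618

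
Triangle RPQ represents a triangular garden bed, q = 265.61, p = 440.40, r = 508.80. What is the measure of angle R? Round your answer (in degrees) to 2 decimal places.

By the law of cosines, cos R = (p² + q² − r²) / (2·p·q) ≈ 0.02404, so ∠R ≈ 88.62°.

88.62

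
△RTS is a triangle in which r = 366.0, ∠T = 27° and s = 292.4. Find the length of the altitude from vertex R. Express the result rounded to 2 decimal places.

132.75

By the law of cosines, t² = s² + r² − 2·s·r·cos T = 28746, so t ≈ 169.55.
Area = ½·s·r·sin T ≈ 24293.
The altitude from R has length 2·area/r ≈ 132.75.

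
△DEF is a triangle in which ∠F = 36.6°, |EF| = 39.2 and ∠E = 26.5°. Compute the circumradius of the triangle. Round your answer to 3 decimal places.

R ≈ 21.978

The third angle is ∠D = 180° − ∠E − ∠F = 116.90°.
Law of sines: |FD| = |EF|·sin E/sin D ≈ 19.613.
Law of sines: |DE| = |EF|·sin F/sin D ≈ 26.208.
Circumradius = |EF|/(2 sin D) ≈ 21.978.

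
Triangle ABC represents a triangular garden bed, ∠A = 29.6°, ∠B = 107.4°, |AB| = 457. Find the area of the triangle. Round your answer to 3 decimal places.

area ≈ 72169.331

The third angle is ∠C = 180° − ∠A − ∠B = 43.00°.
Law of sines: |BC| = |AB|·sin A/sin C ≈ 330.99.
Law of sines: |CA| = |AB|·sin B/sin C ≈ 639.43.
Area = ½·|AB|·|BC|·sin B ≈ 72169.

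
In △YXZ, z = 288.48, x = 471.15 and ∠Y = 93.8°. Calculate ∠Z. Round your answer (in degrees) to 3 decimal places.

30.418

By the law of cosines, y² = x² + z² − 2·x·z·cos Y = 3.2322e+05, so y ≈ 568.52.
Law of cosines again: cos Z = (y² + x² − z²)/(2·y·x) ≈ 0.86235, so ∠Z ≈ 30.42°.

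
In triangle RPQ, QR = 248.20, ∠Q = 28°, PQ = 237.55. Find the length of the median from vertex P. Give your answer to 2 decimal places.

140.61

By the law of cosines, RP² = PQ² + QR² − 2·PQ·QR·cos Q = 13916, so RP ≈ 117.97.
Median from P: ½√(2·RP² + 2·PQ² − QR²) ≈ 140.61.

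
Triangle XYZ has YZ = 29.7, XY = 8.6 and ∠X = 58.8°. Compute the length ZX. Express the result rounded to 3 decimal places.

33.230

Law of sines: sin Z = XY·sin X/YZ ≈ 0.24768.
Since YZ ≥ XY, only the acute value applies: ∠Z ≈ 14.34°.
Then ∠Y = 180° − ∠X − ∠Z ≈ 106.86°.
Law of sines gives ZX = YZ·sin Y/sin X ≈ 33.23.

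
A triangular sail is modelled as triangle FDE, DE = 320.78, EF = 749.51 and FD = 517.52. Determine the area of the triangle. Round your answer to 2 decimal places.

Semiperimeter s = (320.78 + 749.51 + 517.52)/2 = 793.9.
Heron's formula: area = √(793.9·473.12·44.395·276.38) ≈ 67889.

area ≈ 67888.54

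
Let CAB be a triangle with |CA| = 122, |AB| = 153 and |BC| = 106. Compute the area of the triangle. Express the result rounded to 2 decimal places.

area ≈ 6430.38

Semiperimeter s = (153 + 106 + 122)/2 = 190.5.
Heron's formula: area = √(190.5·37.5·84.5·68.5) ≈ 6430.4.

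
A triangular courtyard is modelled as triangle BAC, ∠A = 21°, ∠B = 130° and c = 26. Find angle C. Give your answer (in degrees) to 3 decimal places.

29.000

The third angle is ∠C = 180° − ∠B − ∠A = 29.00°.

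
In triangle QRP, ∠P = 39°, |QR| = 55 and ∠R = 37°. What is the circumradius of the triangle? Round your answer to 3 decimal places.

43.698

The third angle is ∠Q = 180° − ∠R − ∠P = 104.00°.
Law of sines: |RP| = |QR|·sin Q/sin P ≈ 84.8.
Law of sines: |PQ| = |QR|·sin R/sin P ≈ 52.596.
Circumradius = |QR|/(2 sin P) ≈ 43.698.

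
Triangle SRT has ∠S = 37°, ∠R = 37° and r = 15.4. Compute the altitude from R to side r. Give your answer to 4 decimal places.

The third angle is ∠T = 180° − ∠S − ∠R = 106.00°.
Law of sines: s = r·sin S/sin R ≈ 15.4.
Law of sines: t = r·sin T/sin R ≈ 24.598.
Area = ½·r·s·sin T ≈ 113.99.
The altitude from R has length 2·area/r ≈ 14.803.

14.8034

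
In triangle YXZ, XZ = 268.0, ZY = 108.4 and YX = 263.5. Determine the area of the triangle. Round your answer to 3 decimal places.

Semiperimeter s = (268 + 108.4 + 263.5)/2 = 319.95.
Heron's formula: area = √(319.95·51.95·211.55·56.45) ≈ 14089.

14088.745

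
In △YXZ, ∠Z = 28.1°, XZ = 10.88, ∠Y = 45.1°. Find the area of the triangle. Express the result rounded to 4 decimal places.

37.6769

The third angle is ∠X = 180° − ∠Z − ∠Y = 106.80°.
Law of sines: ZY = XZ·sin X/sin Y ≈ 14.704.
Law of sines: YX = XZ·sin Z/sin Y ≈ 7.2347.
Area = ½·XZ·ZY·sin Z ≈ 37.677.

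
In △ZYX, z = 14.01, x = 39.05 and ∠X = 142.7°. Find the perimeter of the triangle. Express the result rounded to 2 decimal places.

Law of sines: sin Z = z·sin X/x ≈ 0.21741.
Since x ≥ z, only the acute value applies: ∠Z ≈ 12.56°.
Then ∠Y = 180° − ∠X − ∠Z ≈ 24.74°.
Law of sines gives y = x·sin Y/sin X ≈ 26.971.
Semiperimeter s = (14.01+26.971+39.05)/2 = 40.016.
Perimeter = 14.01 + 26.971 + 39.05 = 80.031.

perimeter ≈ 80.03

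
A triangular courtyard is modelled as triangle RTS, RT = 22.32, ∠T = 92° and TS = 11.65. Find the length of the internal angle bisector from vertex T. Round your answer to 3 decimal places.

By the law of cosines, SR² = RT² + TS² − 2·RT·TS·cos T = 652.05, so SR ≈ 25.535.
The bisector from T has length 2·RT·TS·cos(∠T/2)/(RT+TS) ≈ 10.635.

t_T ≈ 10.635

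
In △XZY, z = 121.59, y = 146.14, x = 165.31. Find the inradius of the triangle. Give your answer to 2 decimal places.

Semiperimeter s = (165.31 + 121.59 + 146.14)/2 = 216.52.
Heron's formula: area = √(216.52·51.21·94.93·70.38) ≈ 8607.
Inradius = area/s = 8607/216.52 ≈ 39.752.

39.75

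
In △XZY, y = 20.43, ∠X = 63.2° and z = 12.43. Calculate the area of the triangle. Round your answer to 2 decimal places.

113.33

Area = ½·z·y·sin X ≈ 113.33.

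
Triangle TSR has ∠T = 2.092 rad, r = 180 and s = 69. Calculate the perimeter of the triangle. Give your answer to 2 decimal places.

By the law of cosines, t² = s² + r² − 2·s·r·cos T = 49529, so t ≈ 222.55.
Semiperimeter p = (222.55+69+180)/2 = 235.78.
Perimeter = 222.55 + 69 + 180 = 471.55.

perimeter ≈ 471.55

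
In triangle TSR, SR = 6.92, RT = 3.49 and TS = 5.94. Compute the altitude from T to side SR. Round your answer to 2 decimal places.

h_T ≈ 3.00

Semiperimeter s = (6.92 + 3.49 + 5.94)/2 = 8.175.
Heron's formula: area = √(8.175·1.255·4.685·2.235) ≈ 10.365.
The altitude from T has length 2·area/SR ≈ 2.9956.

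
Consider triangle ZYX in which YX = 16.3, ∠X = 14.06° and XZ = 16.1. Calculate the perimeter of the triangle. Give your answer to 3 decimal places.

By the law of cosines, ZY² = YX² + XZ² − 2·YX·XZ·cos X = 15.764, so ZY ≈ 3.9704.
Semiperimeter s = (16.3+16.1+3.9704)/2 = 18.185.
Perimeter = 16.3 + 16.1 + 3.9704 = 36.37.

perimeter ≈ 36.370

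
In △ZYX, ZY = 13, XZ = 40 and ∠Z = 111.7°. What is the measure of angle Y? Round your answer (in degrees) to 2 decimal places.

By the law of cosines, YX² = XZ² + ZY² − 2·XZ·ZY·cos Z = 2153.5, so YX ≈ 46.406.
Law of cosines again: cos Y = (ZY² + YX² − XZ²)/(2·ZY·YX) ≈ 0.59884, so ∠Y ≈ 53.21°.

∠Y ≈ 53.21°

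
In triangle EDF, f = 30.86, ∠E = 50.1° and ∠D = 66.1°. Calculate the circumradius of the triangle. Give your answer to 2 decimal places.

R ≈ 17.20

The third angle is ∠F = 180° − ∠E − ∠D = 63.80°.
Law of sines: e = f·sin E/sin F ≈ 26.386.
Law of sines: d = f·sin D/sin F ≈ 31.445.
Circumradius = f/(2 sin F) ≈ 17.197.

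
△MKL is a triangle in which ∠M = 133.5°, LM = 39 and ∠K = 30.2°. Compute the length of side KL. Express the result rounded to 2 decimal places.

The third angle is ∠L = 180° − ∠M − ∠K = 16.30°.
Law of sines: KL = LM·sin M/sin K ≈ 56.24.

56.24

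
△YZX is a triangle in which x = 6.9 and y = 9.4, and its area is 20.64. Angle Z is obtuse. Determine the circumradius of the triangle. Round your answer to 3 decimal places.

12.069

From area = ½·x·y·sin Z, we get sin Z = 2·area/(x·y) ≈ 0.63645.
Taking the obtuse solution, ∠Z ≈ 140.47°.
Law of cosines then gives z ≈ 15.363.
Circumradius = z/(2 sin Z) ≈ 12.069.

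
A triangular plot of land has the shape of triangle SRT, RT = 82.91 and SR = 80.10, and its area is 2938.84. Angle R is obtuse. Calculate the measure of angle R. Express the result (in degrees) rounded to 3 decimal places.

117.743

From area = ½·SR·RT·sin R, we get sin R = 2·area/(SR·RT) ≈ 0.88505.
Taking the obtuse solution, ∠R ≈ 117.74°.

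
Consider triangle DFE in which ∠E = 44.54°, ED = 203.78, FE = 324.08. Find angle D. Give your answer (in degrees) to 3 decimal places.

∠D ≈ 96.826°

By the law of cosines, DF² = FE² + ED² − 2·FE·ED·cos E = 52411, so DF ≈ 228.93.
Law of cosines again: cos D = (ED² + DF² − FE²)/(2·ED·DF) ≈ -0.11886, so ∠D ≈ 96.83°.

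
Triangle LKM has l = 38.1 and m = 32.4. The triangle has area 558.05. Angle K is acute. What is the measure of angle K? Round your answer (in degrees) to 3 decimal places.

From area = ½·m·l·sin K, we get sin K = 2·area/(m·l) ≈ 0.90413.
Taking the acute solution, ∠K ≈ 64.71°.

64.707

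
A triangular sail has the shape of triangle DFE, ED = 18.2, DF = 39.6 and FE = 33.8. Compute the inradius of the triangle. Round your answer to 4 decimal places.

Semiperimeter s = (33.8 + 18.2 + 39.6)/2 = 45.8.
Heron's formula: area = √(45.8·12·27.6·6.2) ≈ 306.67.
Inradius = area/s = 306.67/45.8 ≈ 6.6959.

r ≈ 6.6959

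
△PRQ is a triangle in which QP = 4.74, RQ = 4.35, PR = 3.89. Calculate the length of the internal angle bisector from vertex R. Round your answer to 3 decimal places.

By the law of cosines, cos R = (PR² + RQ² − QP²) / (2·PR·RQ) ≈ 0.34238, so ∠R ≈ 69.98°.
The bisector from R has length 2·PR·RQ·cos(∠R/2)/(PR+RQ) ≈ 3.3648.

t_R ≈ 3.365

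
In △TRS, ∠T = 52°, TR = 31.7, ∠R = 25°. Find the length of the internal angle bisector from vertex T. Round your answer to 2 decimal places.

t_T ≈ 17.24

The third angle is ∠S = 180° − ∠T − ∠R = 103.00°.
Law of sines: RS = TR·sin T/sin S ≈ 25.637.
Law of sines: ST = TR·sin R/sin S ≈ 13.749.
The bisector from T has length 2·ST·TR·cos(∠T/2)/(ST+TR) ≈ 17.239.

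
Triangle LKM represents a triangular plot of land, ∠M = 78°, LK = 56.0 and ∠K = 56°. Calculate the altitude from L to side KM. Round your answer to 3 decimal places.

The third angle is ∠L = 180° − ∠K − ∠M = 46.00°.
Law of sines: KM = LK·sin L/sin M ≈ 41.183.
Law of sines: ML = LK·sin K/sin M ≈ 47.463.
Area = ½·LK·KM·sin K ≈ 955.98.
The altitude from L has length 2·area/KM ≈ 46.426.

46.426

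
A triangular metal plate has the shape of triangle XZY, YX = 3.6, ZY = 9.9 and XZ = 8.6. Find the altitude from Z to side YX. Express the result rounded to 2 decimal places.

8.46

Semiperimeter s = (9.9 + 3.6 + 8.6)/2 = 11.05.
Heron's formula: area = √(11.05·1.15·7.45·2.45) ≈ 15.23.
The altitude from Z has length 2·area/YX ≈ 8.4609.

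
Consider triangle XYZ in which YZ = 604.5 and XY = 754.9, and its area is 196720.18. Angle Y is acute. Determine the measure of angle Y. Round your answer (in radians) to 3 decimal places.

1.040

From area = ½·XY·YZ·sin Y, we get sin Y = 2·area/(XY·YZ) ≈ 0.86217.
Taking the acute solution, ∠Y ≈ 1.040 rad.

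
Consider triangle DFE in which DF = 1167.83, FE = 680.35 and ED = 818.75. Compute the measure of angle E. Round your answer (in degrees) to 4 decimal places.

∠E ≈ 101.9459°

By the law of cosines, cos E = (FE² + ED² − DF²) / (2·FE·ED) ≈ -0.20699, so ∠E ≈ 101.95°.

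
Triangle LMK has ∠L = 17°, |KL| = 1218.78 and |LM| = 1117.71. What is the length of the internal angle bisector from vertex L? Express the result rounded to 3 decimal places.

By the law of cosines, |MK|² = |KL|² + |LM|² − 2·|KL|·|LM|·cos L = 1.2926e+05, so |MK| ≈ 359.53.
The bisector from L has length 2·|KL|·|LM|·cos(∠L/2)/(|KL|+|LM|) ≈ 1153.3.

1153.251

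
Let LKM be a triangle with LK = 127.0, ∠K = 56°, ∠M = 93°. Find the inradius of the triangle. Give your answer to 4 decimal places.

23.1473

The third angle is ∠L = 180° − ∠K − ∠M = 31.00°.
Law of sines: KM = LK·sin L/sin M ≈ 65.5.
Law of sines: ML = LK·sin K/sin M ≈ 105.43.
Area = ½·LK·KM·sin K ≈ 3448.2.
Semiperimeter s = (65.5+105.43+127)/2 = 148.97.
Inradius = area/s = 3448.2/148.97 ≈ 23.147.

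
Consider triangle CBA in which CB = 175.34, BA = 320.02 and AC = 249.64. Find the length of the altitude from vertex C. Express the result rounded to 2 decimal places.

Semiperimeter s = (320.02 + 249.64 + 175.34)/2 = 372.5.
Heron's formula: area = √(372.5·52.48·122.86·197.16) ≈ 21761.
The altitude from C has length 2·area/BA ≈ 136.

h_C ≈ 136.00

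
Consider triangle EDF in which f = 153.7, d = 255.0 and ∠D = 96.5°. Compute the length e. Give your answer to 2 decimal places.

186.82

Law of sines: sin F = f·sin D/d ≈ 0.59887.
Since d ≥ f, only the acute value applies: ∠F ≈ 36.79°.
Then ∠E = 180° − ∠D − ∠F ≈ 46.71°.
Law of sines gives e = d·sin E/sin D ≈ 186.82.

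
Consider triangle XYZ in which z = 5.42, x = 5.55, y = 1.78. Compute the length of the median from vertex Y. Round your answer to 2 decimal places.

Median from Y: ½√(2·z² + 2·x² − y²) ≈ 5.4127.

5.41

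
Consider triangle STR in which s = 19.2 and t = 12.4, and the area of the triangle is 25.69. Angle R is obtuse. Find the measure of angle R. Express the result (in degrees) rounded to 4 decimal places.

∠R ≈ 167.5370°

From area = ½·s·t·sin R, we get sin R = 2·area/(s·t) ≈ 0.21581.
Taking the obtuse solution, ∠R ≈ 167.54°.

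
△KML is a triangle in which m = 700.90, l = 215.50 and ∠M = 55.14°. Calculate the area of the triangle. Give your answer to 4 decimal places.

Law of sines: sin L = l·sin M/m ≈ 0.25229.
Since m ≥ l, only the acute value applies: ∠L ≈ 14.61°.
Then ∠K = 180° − ∠M − ∠L ≈ 110.25°.
Law of sines gives k = m·sin K/sin M ≈ 801.4.
Area = ½·m·l·sin K ≈ 70855.

70855.4104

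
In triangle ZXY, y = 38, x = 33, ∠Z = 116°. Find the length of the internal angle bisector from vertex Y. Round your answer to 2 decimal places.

40.73

By the law of cosines, z² = x² + y² − 2·x·y·cos Z = 3632.4, so z ≈ 60.27.
Law of cosines again: cos Y = (z² + x² − y²)/(2·z·x) ≈ 0.82393, so ∠Y ≈ 34.52°.
The bisector from Y has length 2·z·x·cos(∠Y/2)/(z+x) ≈ 40.728.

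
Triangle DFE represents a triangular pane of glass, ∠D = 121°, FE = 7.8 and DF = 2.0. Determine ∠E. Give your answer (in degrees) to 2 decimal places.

Law of sines: sin E = DF·sin D/FE ≈ 0.21979.
Since FE ≥ DF, only the acute value applies: ∠E ≈ 12.70°.
Then ∠F = 180° − ∠D − ∠E ≈ 46.30°.

∠E ≈ 12.70°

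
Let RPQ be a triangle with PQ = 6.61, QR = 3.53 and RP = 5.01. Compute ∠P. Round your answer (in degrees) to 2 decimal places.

∠P ≈ 31.73°

By the law of cosines, cos P = (RP² + PQ² − QR²) / (2·RP·PQ) ≈ 0.85051, so ∠P ≈ 31.73°.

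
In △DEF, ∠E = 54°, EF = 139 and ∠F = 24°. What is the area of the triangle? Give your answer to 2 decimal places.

The third angle is ∠D = 180° − ∠E − ∠F = 102.00°.
Law of sines: FD = EF·sin E/sin D ≈ 114.97.
Law of sines: DE = EF·sin F/sin D ≈ 57.799.
Area = ½·EF·FD·sin F ≈ 3249.9.

area ≈ 3249.87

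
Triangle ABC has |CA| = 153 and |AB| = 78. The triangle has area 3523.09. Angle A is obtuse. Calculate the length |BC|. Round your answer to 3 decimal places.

220.809

From area = ½·|CA|·|AB|·sin A, we get sin A = 2·area/(|CA|·|AB|) ≈ 0.59043.
Taking the obtuse solution, ∠A ≈ 143.81°.
Law of cosines then gives |BC| ≈ 220.81.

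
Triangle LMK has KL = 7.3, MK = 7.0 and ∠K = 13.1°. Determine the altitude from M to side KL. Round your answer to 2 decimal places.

h_M ≈ 1.59

By the law of cosines, LM² = MK² + KL² − 2·MK·KL·cos K = 2.7497, so LM ≈ 1.6582.
Area = ½·MK·KL·sin K ≈ 5.7909.
The altitude from M has length 2·area/KL ≈ 1.5866.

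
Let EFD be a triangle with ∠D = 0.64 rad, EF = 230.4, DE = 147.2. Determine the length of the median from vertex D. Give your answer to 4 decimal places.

m_D ≈ 228.8151

Law of sines: sin F = DE·sin D/EF ≈ 0.38154.
Since EF ≥ DE, only the acute value applies: ∠F ≈ 0.391 rad.
Then ∠E = π − ∠D − ∠F ≈ 2.110 rad.
Law of sines gives FD = EF·sin E/sin D ≈ 331.04.
Median from D: ½√(2·FD² + 2·DE² − EF²) ≈ 228.82.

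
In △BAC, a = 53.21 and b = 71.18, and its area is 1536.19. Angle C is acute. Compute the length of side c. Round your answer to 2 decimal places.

From area = ½·b·a·sin C, we get sin C = 2·area/(b·a) ≈ 0.81119.
Taking the acute solution, ∠C ≈ 54.21°.
Law of cosines then gives c ≈ 58.891.

58.89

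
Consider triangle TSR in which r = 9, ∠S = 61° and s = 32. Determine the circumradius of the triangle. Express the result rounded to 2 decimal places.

18.29

Law of sines: sin R = r·sin S/s ≈ 0.24599.
Since s ≥ r, only the acute value applies: ∠R ≈ 14.24°.
Then ∠T = 180° − ∠S − ∠R ≈ 104.76°.
Law of sines gives t = s·sin T/sin S ≈ 35.38.
Circumradius = s/(2 sin S) ≈ 18.294.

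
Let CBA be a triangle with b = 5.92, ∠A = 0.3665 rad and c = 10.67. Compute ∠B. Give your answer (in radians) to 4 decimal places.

By the law of cosines, a² = c² + b² − 2·c·b·cos A = 30.953, so a ≈ 5.5635.
Law of cosines again: cos B = (a² + c² − b²)/(2·a·c) ≈ 0.92445, so ∠B ≈ 0.3912 rad.

∠B ≈ 0.3912 rad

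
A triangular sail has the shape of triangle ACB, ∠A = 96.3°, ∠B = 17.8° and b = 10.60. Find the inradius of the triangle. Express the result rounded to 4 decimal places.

r ≈ 4.3470

The third angle is ∠C = 180° − ∠B − ∠A = 65.90°.
Law of sines: a = b·sin A/sin B ≈ 34.466.
Law of sines: c = b·sin C/sin B ≈ 31.653.
Area = ½·b·a·sin C ≈ 166.75.
Semiperimeter s = (34.466+31.653+10.6)/2 = 38.359.
Inradius = area/s = 166.75/38.359 ≈ 4.347.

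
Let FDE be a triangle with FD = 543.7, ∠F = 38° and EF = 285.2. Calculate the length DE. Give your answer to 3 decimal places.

364.096

By the law of cosines, DE² = EF² + FD² − 2·EF·FD·cos F = 1.3257e+05, so DE ≈ 364.1.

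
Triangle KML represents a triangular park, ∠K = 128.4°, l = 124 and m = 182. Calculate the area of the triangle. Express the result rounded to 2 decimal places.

8843.20

Area = ½·m·l·sin K ≈ 8843.2.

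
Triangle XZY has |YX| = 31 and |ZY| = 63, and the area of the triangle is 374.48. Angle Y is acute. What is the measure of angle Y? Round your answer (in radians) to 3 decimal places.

0.394

From area = ½·|ZY|·|YX|·sin Y, we get sin Y = 2·area/(|ZY|·|YX|) ≈ 0.38349.
Taking the acute solution, ∠Y ≈ 0.394 rad.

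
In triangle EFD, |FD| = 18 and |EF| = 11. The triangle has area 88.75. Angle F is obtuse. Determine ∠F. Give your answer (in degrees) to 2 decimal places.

∠F ≈ 116.30°

From area = ½·|EF|·|FD|·sin F, we get sin F = 2·area/(|EF|·|FD|) ≈ 0.89646.
Taking the obtuse solution, ∠F ≈ 116.30°.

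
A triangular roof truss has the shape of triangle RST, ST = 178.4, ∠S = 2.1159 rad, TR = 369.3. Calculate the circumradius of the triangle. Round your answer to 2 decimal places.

215.95

Law of sines: sin R = ST·sin S/TR ≈ 0.41307.
Since TR ≥ ST, only the acute value applies: ∠R ≈ 0.4258 rad.
Then ∠T = π − ∠S − ∠R ≈ 0.5999 rad.
Law of sines gives RS = TR·sin T/sin S ≈ 243.82.
Circumradius = TR/(2 sin S) ≈ 215.95.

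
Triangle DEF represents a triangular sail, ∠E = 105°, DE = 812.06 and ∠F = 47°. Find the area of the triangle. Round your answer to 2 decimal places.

The third angle is ∠D = 180° − ∠E − ∠F = 28.00°.
Law of sines: EF = DE·sin D/sin F ≈ 521.28.
Law of sines: FD = DE·sin E/sin F ≈ 1072.5.
Area = ½·DE·EF·sin E ≈ 2.0444e+05.

area ≈ 204442.81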